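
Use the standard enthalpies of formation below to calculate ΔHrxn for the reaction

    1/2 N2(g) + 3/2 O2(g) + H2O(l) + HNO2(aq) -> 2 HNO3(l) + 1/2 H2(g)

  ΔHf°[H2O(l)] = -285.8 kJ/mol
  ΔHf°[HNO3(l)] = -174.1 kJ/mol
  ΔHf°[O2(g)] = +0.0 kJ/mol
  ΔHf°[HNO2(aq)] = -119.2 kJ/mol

ΔHrxn = 56.8 kJ/mol

Products: 2·(-174.1) + 1/2·(+0.0) = -348.2
Reactants: 1/2·(+0.0) + 3/2·(+0.0) + 1·(-285.8) + 1·(-119.2) = -405.0
ΔHrxn = (-348.2) − (-405.0) = 56.8 kJ/mol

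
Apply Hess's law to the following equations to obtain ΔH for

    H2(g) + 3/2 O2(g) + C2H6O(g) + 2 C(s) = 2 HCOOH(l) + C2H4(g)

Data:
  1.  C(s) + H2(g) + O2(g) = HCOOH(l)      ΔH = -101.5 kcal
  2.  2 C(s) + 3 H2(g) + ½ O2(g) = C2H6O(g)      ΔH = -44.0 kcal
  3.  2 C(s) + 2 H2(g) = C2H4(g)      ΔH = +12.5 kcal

ΔH = -146.5 kcal

eq. 1 × 2 (scale by 2 for the 2 HCOOH(l)): (2)·(-101.5) = -203.0 kcal
eq. 2 reversed (C2H6O(g) must end up as a reactant): +44.0 kcal
eq. 3 as written (C2H4(g) already on the product side): +12.5 kcal
By Hess's law, ΔH = (2)·(-101.5) + (-1)·(-44.0) + (1)·(+12.5) = -146.5 kcal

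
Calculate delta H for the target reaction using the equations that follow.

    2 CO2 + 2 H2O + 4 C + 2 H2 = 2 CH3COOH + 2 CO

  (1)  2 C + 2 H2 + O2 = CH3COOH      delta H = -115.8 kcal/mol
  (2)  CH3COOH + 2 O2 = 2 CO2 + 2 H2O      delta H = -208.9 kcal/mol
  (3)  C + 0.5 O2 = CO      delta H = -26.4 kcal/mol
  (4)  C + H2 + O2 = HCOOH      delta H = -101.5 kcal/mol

delta H = 40.3 kcal/mol

(1) as written: -115.8 kcal/mol
(2) reversed: +208.9 kcal/mol
(3) × 2: (2)·(-26.4) = -52.8 kcal/mol
(4): not needed.
delta H = (-115.8) + (+208.9) + (-52.8) = 40.3 kcal/mol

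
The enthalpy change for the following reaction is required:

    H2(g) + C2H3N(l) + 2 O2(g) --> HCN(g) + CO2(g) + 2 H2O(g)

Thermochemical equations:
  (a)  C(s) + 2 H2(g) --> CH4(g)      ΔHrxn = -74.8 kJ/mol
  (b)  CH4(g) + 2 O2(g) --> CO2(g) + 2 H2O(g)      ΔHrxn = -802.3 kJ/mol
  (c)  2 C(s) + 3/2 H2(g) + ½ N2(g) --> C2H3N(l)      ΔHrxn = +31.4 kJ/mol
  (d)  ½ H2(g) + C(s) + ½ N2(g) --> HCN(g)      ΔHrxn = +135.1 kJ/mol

ΔHrxn = -773.4 kJ/mol

(a) as written: -74.8 kJ/mol
(b) as written (CO2(g) already on the product side): -802.3 kJ/mol
(c) reversed (C2H3N(l) must end up as a reactant): -31.4 kJ/mol
(d) as written (HCN(g) already on the product side): +135.1 kJ/mol
Summing the manipulated equations, ΔHrxn = (-74.8) + (-802.3) + (-31.4) + (+135.1) = -773.4 kJ/mol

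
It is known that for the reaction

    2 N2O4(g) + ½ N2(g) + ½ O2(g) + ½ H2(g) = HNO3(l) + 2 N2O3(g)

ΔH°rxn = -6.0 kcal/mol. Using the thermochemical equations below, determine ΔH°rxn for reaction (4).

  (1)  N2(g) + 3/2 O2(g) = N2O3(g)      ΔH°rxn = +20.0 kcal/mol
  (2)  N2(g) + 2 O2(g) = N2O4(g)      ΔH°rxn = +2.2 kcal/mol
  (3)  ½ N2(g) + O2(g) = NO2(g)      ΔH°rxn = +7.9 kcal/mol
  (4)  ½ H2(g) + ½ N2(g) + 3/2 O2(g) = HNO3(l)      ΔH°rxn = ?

(1) × 2 (scale by 2 for the 2 N2O3(g)): (2)·(+20.0) = +40.0 kcal/mol
(2) reversed and × 2 (reverse to put N2O4(g) on the reactant side; ×2 to match 2 N2O4(g) in the target): (-2)·(+2.2) = -4.4 kcal/mol
(3): not needed (NO2(g) appears nowhere else).
(4) as written (HNO3(l) already on the product side): contributes x
-6.0 = (+40.0) + (-4.4) + x
x = (-6.0 − (+35.6)) / (1) = -41.6 kcal/mol

ΔH°rxn = -41.6 kcal/mol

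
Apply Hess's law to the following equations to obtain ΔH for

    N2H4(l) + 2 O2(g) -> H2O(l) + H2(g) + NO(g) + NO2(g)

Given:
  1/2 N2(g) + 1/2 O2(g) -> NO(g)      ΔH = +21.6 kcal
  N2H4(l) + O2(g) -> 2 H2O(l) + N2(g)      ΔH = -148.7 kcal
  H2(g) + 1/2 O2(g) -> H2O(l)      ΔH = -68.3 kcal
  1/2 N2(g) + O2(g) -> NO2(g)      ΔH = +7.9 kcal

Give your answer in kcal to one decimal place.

equation 1 as written (NO(g) already on the product side): +21.6 kcal
equation 2 as written (N2H4(l) already on the reactant side): -148.7 kcal
equation 3 reversed (reverse to put H2(g) on the product side): +68.3 kcal
equation 4 as written (NO2(g) already on the product side): +7.9 kcal
By Hess's law, ΔH = (1)·(+21.6) + (1)·(-148.7) + (-1)·(-68.3) + (1)·(+7.9) = -50.9 kcal

ΔH = -50.9 kcal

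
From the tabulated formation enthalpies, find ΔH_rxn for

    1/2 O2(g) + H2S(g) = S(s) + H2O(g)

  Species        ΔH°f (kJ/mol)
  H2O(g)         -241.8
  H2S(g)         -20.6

ΔH_rxn = -221.2 kJ/mol

Products: 1·(+0.0) + 1·(-241.8) = -241.8
Reactants: 1/2·(+0.0) + 1·(-20.6) = -20.6
ΔH_rxn = (-241.8) − (-20.6) = -221.2 kJ/mol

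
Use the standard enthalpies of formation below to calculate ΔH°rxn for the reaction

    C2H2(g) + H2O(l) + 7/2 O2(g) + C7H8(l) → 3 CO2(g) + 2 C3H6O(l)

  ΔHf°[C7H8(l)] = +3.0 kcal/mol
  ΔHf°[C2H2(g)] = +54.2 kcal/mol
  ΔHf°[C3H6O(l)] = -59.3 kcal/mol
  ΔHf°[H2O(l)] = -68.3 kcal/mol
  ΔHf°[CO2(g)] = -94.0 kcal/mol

ΔH°rxn = -389.5 kcal/mol

Products: 3·(-94.0) + 2·(-59.3) = -400.6
Reactants: 1·(+54.2) + 1·(-68.3) + 7/2·(+0.0) + 1·(+3.0) = -11.1
ΔH°rxn = (-400.6) − (-11.1) = -389.5 kcal/mol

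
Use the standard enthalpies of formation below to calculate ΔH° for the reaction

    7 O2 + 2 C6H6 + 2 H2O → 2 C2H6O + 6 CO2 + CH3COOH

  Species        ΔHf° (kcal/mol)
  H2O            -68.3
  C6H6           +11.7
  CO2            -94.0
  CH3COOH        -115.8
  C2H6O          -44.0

ΔH°rxn = Σ nΔHf°(products) − Σ nΔHf°(reactants).
Products: 2·(-44.0) + 6·(-94.0) + 1·(-115.8) = -767.8
Reactants: 7·(+0.0) + 2·(+11.7) + 2·(-68.3) = -113.2
ΔH° = (-767.8) − (-113.2) = -654.6 kcal/mol

ΔH° = -654.6 kcal/mol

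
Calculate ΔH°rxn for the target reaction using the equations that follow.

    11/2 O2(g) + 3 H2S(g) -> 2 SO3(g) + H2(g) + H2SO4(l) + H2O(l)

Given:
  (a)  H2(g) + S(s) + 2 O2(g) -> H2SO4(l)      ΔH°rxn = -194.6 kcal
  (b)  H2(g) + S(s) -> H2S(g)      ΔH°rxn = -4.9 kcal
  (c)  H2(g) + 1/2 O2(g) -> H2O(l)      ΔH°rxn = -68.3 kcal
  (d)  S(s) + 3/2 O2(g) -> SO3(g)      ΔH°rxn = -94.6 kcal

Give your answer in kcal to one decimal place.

ΔH°rxn = -437.4 kcal

(a) as written (H2SO4(l) already on the product side): -194.6 kcal
(b) reversed and × 3 (H2S(g) must end up as a reactant; ×3 to match 3 H2S(g) in the target): (-3)·(-4.9) = +14.7 kcal
(c) as written (H2O(l) already on the product side): -68.3 kcal
(d) × 2 (×2 to match 2 SO3(g) in the target): (2)·(-94.6) = -189.2 kcal
By Hess's law, ΔH°rxn = (-194.6) + (+14.7) + (-68.3) + (-189.2) = -437.4 kcal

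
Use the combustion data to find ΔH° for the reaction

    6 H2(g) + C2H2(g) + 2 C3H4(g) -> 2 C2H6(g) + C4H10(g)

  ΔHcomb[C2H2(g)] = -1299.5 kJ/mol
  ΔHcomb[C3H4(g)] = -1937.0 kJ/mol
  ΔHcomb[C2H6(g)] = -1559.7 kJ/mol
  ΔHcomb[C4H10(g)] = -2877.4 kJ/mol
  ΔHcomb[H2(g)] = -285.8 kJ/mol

ΔH° = -891.5 kJ/mol

With combustion enthalpies, reactants minus products:
= [6·(-285.8) + 1·(-1299.5) + 2·(-1937.0)] − [2·(-1559.7) + 1·(-2877.4)]
= -891.5 kJ/mol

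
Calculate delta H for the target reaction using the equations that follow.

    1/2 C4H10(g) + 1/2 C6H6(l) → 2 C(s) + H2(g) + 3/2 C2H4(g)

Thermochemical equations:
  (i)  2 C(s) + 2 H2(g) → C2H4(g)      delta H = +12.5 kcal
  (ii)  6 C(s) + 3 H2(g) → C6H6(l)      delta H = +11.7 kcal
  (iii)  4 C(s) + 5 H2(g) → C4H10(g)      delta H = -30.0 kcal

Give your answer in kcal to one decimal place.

(i) × 3/2: (3/2)·(+12.5) = +18.75 kcal
(ii) reversed and × 1/2: (-1/2)·(+11.7) = -5.85 kcal
(iii) reversed and × 1/2: (-1/2)·(-30.0) = +15.0 kcal
By Hess's law, delta H = (+18.75) + (-5.85) + (+15.0) = 27.9 kcal

delta H = 27.9 kcal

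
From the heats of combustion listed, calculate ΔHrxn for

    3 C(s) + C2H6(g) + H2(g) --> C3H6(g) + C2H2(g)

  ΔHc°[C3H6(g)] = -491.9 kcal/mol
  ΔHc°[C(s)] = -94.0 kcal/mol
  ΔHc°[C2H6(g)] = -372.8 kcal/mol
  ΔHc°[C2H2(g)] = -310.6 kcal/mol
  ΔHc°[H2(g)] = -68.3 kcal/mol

With combustion enthalpies, reactants minus products:
= [3·(-94.0) + 1·(-372.8) + 1·(-68.3)] − [1·(-491.9) + 1·(-310.6)]
= 79.4 kcal/mol

ΔHrxn = 79.4 kcal/mol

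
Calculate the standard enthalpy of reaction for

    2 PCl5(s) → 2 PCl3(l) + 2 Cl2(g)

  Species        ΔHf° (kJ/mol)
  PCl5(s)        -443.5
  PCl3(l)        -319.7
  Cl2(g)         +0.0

ΔH°rxn = Σ nΔHf°(products) − Σ nΔHf°(reactants).
Products: 2·(-319.7) + 2·(+0.0) = -639.4
Reactants: 2·(-443.5) = -887.0
ΔH°rxn = (-639.4) − (-887.0) = 247.6 kJ/mol

ΔH°rxn = 247.6 kJ/mol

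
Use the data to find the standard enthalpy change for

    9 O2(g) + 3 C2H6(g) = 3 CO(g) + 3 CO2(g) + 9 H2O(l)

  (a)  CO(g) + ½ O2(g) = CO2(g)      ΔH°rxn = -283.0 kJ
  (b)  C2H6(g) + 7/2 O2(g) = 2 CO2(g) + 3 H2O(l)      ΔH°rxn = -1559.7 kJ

(a) reversed and × 3: (-3)·(-283.0) = +849.0 kJ
(b) × 3: (3)·(-1559.7) = -4679.1 kJ
Summing the manipulated equations, ΔH°rxn = (+849.0) + (-4679.1) = -3830.1 kJ

ΔH°rxn = -3830.1 kJ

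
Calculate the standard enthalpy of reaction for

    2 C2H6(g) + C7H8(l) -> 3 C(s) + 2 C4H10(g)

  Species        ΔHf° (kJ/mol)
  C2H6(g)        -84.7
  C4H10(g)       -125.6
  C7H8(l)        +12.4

ΔHrxn = -94.2 kJ/mol

ΔH°rxn = Σ nΔHf°(products) − Σ nΔHf°(reactants).
Products: 3·(+0.0) + 2·(-125.6) = -251.2
Reactants: 2·(-84.7) + 1·(+12.4) = -157.0
ΔHrxn = (-251.2) − (-157.0) = -94.2 kJ/mol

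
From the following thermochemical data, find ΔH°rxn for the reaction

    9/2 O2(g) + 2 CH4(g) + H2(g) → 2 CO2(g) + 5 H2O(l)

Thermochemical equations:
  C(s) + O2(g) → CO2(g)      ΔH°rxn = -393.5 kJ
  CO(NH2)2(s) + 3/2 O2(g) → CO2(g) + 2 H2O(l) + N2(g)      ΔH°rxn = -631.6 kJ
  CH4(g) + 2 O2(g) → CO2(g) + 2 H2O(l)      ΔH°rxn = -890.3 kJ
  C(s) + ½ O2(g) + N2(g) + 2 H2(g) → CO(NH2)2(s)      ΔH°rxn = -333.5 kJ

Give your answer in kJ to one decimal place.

ΔH°rxn = -2066.4 kJ

equation 1 reversed and × 1/2: (-1/2)·(-393.5) = +196.75 kJ
equation 2 × 1/2: (1/2)·(-631.6) = -315.8 kJ
equation 3 × 2: (2)·(-890.3) = -1780.6 kJ
equation 4 × 1/2: (1/2)·(-333.5) = -166.75 kJ
Since enthalpy is a state function, ΔH°rxn = (+196.75) + (-315.8) + (-1780.6) + (-166.75) = -2066.4 kJ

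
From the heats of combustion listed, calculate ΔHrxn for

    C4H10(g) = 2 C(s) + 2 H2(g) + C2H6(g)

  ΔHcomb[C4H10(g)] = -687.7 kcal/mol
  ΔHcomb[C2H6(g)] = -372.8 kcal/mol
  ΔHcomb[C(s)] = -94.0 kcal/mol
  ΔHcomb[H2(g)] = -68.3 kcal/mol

ΔHrxn = 9.7 kcal/mol

Using ΔH = Σ nΔHc°(reactants) − Σ nΔHc°(products):
= [1·(-687.7)] − [2·(-94.0) + 2·(-68.3) + 1·(-372.8)]
= 9.7 kcal/mol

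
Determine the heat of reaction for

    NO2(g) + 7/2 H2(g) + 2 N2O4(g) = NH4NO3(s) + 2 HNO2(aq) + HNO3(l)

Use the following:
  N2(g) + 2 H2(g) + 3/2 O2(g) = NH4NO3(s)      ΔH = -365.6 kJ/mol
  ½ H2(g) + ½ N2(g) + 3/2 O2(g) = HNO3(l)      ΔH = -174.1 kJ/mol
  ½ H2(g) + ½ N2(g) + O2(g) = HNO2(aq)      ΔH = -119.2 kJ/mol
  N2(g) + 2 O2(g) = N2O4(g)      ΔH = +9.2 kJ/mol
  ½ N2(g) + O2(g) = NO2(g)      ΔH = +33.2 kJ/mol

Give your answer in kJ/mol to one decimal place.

equation 1 as written (NH4NO3(s) already on the product side): -365.6 kJ/mol
equation 2 as written (HNO3(l) already on the product side): -174.1 kJ/mol
equation 3 × 2 (scale by 2 for the 2 HNO2(aq)): (2)·(-119.2) = -238.4 kJ/mol
equation 4 reversed and × 2 (N2O4(g) must end up as a reactant; scale by 2 for the 2 N2O4(g)): (-2)·(+9.2) = -18.4 kJ/mol
equation 5 reversed (reverse to put NO2(g) on the reactant side): -33.2 kJ/mol
ΔH = (1)·(-365.6) + (1)·(-174.1) + (2)·(-119.2) + (-2)·(+9.2) + (-1)·(+33.2) = -829.7 kJ/mol

ΔH = -829.7 kJ/mol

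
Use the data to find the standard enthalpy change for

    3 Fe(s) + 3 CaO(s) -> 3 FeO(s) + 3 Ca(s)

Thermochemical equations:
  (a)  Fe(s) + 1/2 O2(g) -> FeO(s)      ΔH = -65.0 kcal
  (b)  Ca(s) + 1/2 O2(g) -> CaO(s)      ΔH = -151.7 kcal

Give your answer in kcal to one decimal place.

(a) × 3 (×3 to match 3 FeO(s) in the target): (3)·(-65.0) = -195.0 kcal
(b) reversed and × 3 (CaO(s) must end up as a reactant; scale by 3 for the 3 CaO(s)): (-3)·(-151.7) = +455.1 kcal
Since enthalpy is a state function, ΔH = (-195.0) + (+455.1) = 260.1 kcal

ΔH = 260.1 kcal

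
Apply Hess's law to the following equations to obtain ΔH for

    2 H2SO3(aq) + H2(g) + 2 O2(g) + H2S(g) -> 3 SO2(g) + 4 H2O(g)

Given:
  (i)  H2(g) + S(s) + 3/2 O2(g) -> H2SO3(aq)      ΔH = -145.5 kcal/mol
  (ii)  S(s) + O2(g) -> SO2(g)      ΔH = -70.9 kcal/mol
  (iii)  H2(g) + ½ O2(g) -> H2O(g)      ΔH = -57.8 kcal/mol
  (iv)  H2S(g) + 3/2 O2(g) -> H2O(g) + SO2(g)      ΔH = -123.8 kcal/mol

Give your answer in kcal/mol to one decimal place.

ΔH = -148.0 kcal/mol

(i) reversed and × 2: (-2)·(-145.5) = +291.0 kcal/mol
(ii) × 2: (2)·(-70.9) = -141.8 kcal/mol
(iii) × 3: (3)·(-57.8) = -173.4 kcal/mol
(iv) as written: -123.8 kcal/mol
Since enthalpy is a state function, ΔH = (-2)·(-145.5) + (2)·(-70.9) + (3)·(-57.8) + (1)·(-123.8) = -148.0 kcal/mol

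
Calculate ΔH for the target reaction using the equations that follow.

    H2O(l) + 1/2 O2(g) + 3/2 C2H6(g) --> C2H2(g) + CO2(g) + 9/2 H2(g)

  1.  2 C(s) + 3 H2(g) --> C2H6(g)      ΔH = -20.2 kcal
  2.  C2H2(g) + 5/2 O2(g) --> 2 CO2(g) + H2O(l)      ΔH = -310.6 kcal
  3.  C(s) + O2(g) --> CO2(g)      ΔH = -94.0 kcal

eq. 1 reversed and × 3/2 (C2H6(g) must end up as a reactant; scale by 3/2 for the 3/2 C2H6(g)): (-3/2)·(-20.2) = +30.3 kcal
eq. 2 reversed (reverse to put C2H2(g) on the product side): +310.6 kcal
eq. 3 × 3: (3)·(-94.0) = -282.0 kcal
By Hess's law, ΔH = (-3/2)·(-20.2) + (-1)·(-310.6) + (3)·(-94.0) = 58.9 kcal

ΔH = 58.9 kcal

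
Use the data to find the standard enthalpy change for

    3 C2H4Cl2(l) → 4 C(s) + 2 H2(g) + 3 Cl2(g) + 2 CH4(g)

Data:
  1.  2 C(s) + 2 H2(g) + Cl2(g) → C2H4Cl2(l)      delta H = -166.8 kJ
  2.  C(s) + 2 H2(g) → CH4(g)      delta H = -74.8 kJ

eq. 1 reversed and × 3 (C2H4Cl2(l) must end up as a reactant; ×3 to match 3 C2H4Cl2(l) in the target): (-3)·(-166.8) = +500.4 kJ
eq. 2 × 2 (scale by 2 for the 2 CH4(g)): (2)·(-74.8) = -149.6 kJ
delta H = (+500.4) + (-149.6) = 350.8 kJ

delta H = 350.8 kJ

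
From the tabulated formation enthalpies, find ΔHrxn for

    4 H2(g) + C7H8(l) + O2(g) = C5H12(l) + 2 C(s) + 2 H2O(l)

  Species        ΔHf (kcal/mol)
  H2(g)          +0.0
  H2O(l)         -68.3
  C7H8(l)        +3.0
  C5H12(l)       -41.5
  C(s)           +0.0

ΔHrxn = -181.1 kcal/mol

Products: 1·(-41.5) + 2·(+0.0) + 2·(-68.3) = -178.1
Reactants: 4·(+0.0) + 1·(+3.0) + 1·(+0.0) = +3.0
ΔHrxn = (-178.1) − (+3.0) = -181.1 kcal/mol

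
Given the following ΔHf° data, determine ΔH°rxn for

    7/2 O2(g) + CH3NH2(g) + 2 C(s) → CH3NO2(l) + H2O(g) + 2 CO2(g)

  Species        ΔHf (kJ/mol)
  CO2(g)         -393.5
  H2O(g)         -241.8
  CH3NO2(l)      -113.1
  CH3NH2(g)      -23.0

Products: 1·(-113.1) + 1·(-241.8) + 2·(-393.5) = -1141.9
Reactants: 7/2·(+0.0) + 1·(-23.0) + 2·(+0.0) = -23.0
ΔH°rxn = (-1141.9) − (-23.0) = -1118.9 kJ/mol

ΔH°rxn = -1118.9 kJ/mol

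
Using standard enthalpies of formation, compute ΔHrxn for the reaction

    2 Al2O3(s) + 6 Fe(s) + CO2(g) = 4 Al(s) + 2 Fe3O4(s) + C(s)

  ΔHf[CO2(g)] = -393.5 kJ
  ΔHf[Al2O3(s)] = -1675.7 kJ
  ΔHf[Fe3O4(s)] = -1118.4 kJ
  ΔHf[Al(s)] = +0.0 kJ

ΔHrxn = 1508.1 kJ

ΔH°rxn = Σ nΔHf°(products) − Σ nΔHf°(reactants).
Products: 4·(+0.0) + 2·(-1118.4) + 1·(+0.0) = -2236.8
Reactants: 2·(-1675.7) + 6·(+0.0) + 1·(-393.5) = -3744.9
ΔHrxn = (-2236.8) − (-3744.9) = 1508.1 kJ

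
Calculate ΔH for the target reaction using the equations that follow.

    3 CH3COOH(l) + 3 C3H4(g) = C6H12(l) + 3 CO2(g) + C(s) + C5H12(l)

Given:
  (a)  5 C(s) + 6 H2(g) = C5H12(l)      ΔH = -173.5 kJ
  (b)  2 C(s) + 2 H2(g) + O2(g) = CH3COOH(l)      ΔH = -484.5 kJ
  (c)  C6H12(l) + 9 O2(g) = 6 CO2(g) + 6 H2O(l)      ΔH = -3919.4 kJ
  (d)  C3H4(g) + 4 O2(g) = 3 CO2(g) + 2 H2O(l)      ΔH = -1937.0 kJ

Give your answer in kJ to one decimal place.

ΔH = -611.6 kJ

(a) as written (C5H12(l) already on the product side): -173.5 kJ
(b) reversed and × 3 (CH3COOH(l) must end up as a reactant; scale by 3 for the 3 CH3COOH(l)): (-3)·(-484.5) = +1453.5 kJ
(c) reversed (reverse to put C6H12(l) on the product side): +3919.4 kJ
(d) × 3 (×3 to match 3 C3H4(g) in the target): (3)·(-1937.0) = -5811.0 kJ
ΔH = (1)·(-173.5) + (-3)·(-484.5) + (-1)·(-3919.4) + (3)·(-1937.0) = -611.6 kJ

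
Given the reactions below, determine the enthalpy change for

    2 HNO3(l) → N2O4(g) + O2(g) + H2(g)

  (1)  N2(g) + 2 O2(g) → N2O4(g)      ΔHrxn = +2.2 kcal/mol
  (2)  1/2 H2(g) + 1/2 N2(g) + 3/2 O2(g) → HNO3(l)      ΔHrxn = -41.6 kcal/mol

ΔHrxn = 85.4 kcal/mol

(1) as written (N2O4(g) already on the product side): +2.2 kcal/mol
(2) reversed and × 2 (reverse to put HNO3(l) on the reactant side; ×2 to match 2 HNO3(l) in the target): (-2)·(-41.6) = +83.2 kcal/mol
Summing the manipulated equations, ΔHrxn = (+2.2) + (+83.2) = 85.4 kcal/mol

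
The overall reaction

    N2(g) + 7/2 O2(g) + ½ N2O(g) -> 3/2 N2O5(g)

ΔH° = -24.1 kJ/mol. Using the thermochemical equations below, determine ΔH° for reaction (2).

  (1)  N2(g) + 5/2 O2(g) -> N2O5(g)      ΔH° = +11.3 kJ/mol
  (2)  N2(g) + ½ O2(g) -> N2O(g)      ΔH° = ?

(1) × 3/2 (×3/2 to match 3/2 N2O5(g) in the target): (3/2)·(+11.3) = +16.95 kJ/mol
(2) reversed and × 1/2 (reverse to put N2O(g) on the reactant side; scale by 1/2 for the 1/2 N2O(g)): contributes −1/2·x
-24.1 = (+16.95) − 1/2·x
x = (-24.1 − (+16.95)) / (-1/2) = 82.1 kJ/mol

ΔH° = 82.1 kJ/mol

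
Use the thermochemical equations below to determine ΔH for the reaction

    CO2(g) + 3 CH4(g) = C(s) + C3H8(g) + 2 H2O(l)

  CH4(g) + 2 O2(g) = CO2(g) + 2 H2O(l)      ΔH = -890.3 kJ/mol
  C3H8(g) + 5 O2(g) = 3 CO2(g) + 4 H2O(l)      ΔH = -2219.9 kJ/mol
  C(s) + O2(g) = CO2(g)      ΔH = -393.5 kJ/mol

equation 1 × 3: (3)·(-890.3) = -2670.9 kJ/mol
equation 2 reversed: +2219.9 kJ/mol
equation 3 reversed: +393.5 kJ/mol
ΔH = (3)·(-890.3) + (-1)·(-2219.9) + (-1)·(-393.5) = -57.5 kJ/mol

ΔH = -57.5 kJ/mol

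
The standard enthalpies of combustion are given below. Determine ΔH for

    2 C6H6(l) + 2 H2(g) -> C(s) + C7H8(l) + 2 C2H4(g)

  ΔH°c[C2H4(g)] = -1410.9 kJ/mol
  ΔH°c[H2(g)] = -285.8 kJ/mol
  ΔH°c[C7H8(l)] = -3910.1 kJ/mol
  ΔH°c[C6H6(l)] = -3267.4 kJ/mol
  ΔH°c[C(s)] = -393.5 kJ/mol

ΔH = 19.0 kJ/mol

With combustion enthalpies, reactants minus products:
= [2·(-3267.4) + 2·(-285.8)] − [1·(-393.5) + 1·(-3910.1) + 2·(-1410.9)]
= 19.0 kJ/mol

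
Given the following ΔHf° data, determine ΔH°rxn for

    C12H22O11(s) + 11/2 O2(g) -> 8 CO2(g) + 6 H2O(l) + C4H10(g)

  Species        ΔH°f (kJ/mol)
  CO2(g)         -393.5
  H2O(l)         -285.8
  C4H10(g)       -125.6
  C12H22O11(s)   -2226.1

Products: 8·(-393.5) + 6·(-285.8) + 1·(-125.6) = -4988.4
Reactants: 1·(-2226.1) + 11/2·(+0.0) = -2226.1
ΔH°rxn = (-4988.4) − (-2226.1) = -2762.3 kJ/mol

ΔH°rxn = -2762.3 kJ/mol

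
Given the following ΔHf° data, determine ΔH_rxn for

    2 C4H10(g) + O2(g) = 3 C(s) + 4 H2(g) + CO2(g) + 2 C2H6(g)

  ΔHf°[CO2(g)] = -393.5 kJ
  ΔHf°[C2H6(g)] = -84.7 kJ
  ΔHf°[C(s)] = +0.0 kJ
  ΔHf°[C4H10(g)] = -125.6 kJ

ΔH_rxn = -311.7 kJ

Products: 3·(+0.0) + 4·(+0.0) + 1·(-393.5) + 2·(-84.7) = -562.9
Reactants: 2·(-125.6) + 1·(+0.0) = -251.2
ΔH_rxn = (-562.9) − (-251.2) = -311.7 kJ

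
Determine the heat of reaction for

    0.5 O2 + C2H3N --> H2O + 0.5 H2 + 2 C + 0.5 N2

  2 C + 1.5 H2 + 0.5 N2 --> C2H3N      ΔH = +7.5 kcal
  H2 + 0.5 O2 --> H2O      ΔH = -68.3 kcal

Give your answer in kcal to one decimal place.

ΔH = -75.8 kcal

equation 1 reversed (C2H3N must end up as a reactant): -7.5 kcal
equation 2 as written (H2O already on the product side): -68.3 kcal
ΔH = (-1)·(+7.5) + (1)·(-68.3) = -75.8 kcal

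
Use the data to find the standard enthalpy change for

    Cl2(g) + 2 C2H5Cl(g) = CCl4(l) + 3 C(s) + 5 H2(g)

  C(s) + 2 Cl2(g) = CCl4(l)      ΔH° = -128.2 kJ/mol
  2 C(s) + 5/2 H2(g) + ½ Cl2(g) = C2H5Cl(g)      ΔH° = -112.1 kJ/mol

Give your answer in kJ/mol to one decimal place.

equation 1 as written (CCl4(l) already on the product side): -128.2 kJ/mol
equation 2 reversed and × 2 (C2H5Cl(g) must end up as a reactant; ×2 to match 2 C2H5Cl(g) in the target): (-2)·(-112.1) = +224.2 kJ/mol
Combining the equations, ΔH° = (-128.2) + (+224.2) = 96.0 kJ/mol

ΔH° = 96.0 kJ/mol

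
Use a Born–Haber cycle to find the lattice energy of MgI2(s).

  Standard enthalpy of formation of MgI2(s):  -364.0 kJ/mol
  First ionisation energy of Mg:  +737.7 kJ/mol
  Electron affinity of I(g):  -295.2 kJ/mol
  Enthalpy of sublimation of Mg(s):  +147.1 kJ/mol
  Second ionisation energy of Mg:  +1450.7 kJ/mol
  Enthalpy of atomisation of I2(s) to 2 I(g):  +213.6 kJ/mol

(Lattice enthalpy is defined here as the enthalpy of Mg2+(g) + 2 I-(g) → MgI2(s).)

ΔHf° = 1·ΔHsub + 1·(ΣIE) + 1·D(I2) + 2·EA + U
-364.0 = 1·(+147.1) + 1·(+2188.4) + 1·(+213.6) + 2·(-295.2) + U
U = -364.0 − (+1958.7) = -2322.7 kJ/mol

U = -2322.7 kJ/mol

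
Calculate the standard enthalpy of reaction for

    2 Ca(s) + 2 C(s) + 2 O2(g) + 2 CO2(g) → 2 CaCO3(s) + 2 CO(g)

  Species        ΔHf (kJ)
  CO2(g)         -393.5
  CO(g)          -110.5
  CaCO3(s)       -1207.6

ΔH°rxn = Σ nΔHf°(products) − Σ nΔHf°(reactants).
Products: 2·(-1207.6) + 2·(-110.5) = -2636.2
Reactants: 2·(+0.0) + 2·(+0.0) + 2·(+0.0) + 2·(-393.5) = -787.0
ΔH° = (-2636.2) − (-787.0) = -1849.2 kJ

ΔH° = -1849.2 kJ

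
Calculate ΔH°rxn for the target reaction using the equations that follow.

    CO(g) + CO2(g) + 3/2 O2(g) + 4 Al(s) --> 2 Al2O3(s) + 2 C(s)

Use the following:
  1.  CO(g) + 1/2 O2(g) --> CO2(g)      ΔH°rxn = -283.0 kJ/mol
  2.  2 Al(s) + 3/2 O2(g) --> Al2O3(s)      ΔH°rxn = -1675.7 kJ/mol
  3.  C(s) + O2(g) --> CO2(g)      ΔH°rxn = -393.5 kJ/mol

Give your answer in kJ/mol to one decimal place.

ΔH°rxn = -2847.4 kJ/mol

eq. 1 as written: -283.0 kJ/mol
eq. 2 × 2: (2)·(-1675.7) = -3351.4 kJ/mol
eq. 3 reversed and × 2: (-2)·(-393.5) = +787.0 kJ/mol
Summing the manipulated equations, ΔH°rxn = (1)·(-283.0) + (2)·(-1675.7) + (-2)·(-393.5) = -2847.4 kJ/mol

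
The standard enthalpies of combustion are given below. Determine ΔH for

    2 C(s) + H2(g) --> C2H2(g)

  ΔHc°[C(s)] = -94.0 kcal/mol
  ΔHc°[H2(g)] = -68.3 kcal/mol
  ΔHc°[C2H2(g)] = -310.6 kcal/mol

ΔH = 54.3 kcal/mol

Using ΔH = Σ nΔHc°(reactants) − Σ nΔHc°(products):
= [2·(-94.0) + 1·(-68.3)] − [1·(-310.6)]
= 54.3 kcal/mol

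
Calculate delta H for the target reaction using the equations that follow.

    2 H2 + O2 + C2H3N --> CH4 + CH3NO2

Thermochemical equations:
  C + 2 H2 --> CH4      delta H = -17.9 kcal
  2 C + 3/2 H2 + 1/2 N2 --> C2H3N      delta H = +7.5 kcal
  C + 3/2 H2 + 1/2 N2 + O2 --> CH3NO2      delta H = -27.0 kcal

delta H = -52.4 kcal

equation 1 as written: -17.9 kcal
equation 2 reversed: -7.5 kcal
equation 3 as written: -27.0 kcal
delta H = (1)·(-17.9) + (-1)·(+7.5) + (1)·(-27.0) = -52.4 kcal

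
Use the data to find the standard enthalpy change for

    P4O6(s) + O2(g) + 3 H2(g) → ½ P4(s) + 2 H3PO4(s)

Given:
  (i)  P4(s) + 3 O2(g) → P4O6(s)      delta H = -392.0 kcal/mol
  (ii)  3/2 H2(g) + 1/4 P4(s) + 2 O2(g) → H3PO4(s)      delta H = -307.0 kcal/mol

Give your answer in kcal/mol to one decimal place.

(i) reversed: +392.0 kcal/mol
(ii) × 2: (2)·(-307.0) = -614.0 kcal/mol
Summing the manipulated equations, delta H = (-1)·(-392.0) + (2)·(-307.0) = -222.0 kcal/mol

delta H = -222.0 kcal/mol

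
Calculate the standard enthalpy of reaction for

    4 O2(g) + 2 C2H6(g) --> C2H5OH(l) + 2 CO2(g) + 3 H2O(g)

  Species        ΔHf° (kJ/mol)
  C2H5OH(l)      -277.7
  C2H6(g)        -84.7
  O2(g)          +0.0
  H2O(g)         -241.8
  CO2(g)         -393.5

Products: 1·(-277.7) + 2·(-393.5) + 3·(-241.8) = -1790.1
Reactants: 4·(+0.0) + 2·(-84.7) = -169.4
ΔH_rxn = (-1790.1) − (-169.4) = -1620.7 kJ/mol

ΔH_rxn = -1620.7 kJ/mol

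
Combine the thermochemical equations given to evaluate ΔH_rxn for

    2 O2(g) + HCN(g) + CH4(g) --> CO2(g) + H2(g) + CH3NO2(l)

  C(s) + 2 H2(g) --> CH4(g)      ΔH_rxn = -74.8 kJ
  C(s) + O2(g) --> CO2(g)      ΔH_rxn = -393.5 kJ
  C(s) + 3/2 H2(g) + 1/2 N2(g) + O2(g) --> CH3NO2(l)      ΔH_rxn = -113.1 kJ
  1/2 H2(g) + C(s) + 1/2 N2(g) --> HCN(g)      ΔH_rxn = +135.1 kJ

ΔH_rxn = -566.9 kJ

equation 1 reversed: +74.8 kJ
equation 2 as written: -393.5 kJ
equation 3 as written: -113.1 kJ
equation 4 reversed: -135.1 kJ
ΔH_rxn = (-1)·(-74.8) + (1)·(-393.5) + (1)·(-113.1) + (-1)·(+135.1) = -566.9 kJ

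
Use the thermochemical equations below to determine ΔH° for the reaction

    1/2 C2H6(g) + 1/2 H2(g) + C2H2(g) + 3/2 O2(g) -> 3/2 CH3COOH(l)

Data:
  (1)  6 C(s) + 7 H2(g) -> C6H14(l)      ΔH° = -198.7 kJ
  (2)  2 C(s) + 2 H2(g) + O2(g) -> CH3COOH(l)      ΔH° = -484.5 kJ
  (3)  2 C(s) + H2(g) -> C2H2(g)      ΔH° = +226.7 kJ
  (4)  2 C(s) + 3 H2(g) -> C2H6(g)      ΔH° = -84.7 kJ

ΔH° = -911.1 kJ

(1): not needed.
(2) × 3/2: (3/2)·(-484.5) = -726.75 kJ
(3) reversed: -226.7 kJ
(4) reversed and × 1/2: (-1/2)·(-84.7) = +42.35 kJ
ΔH° = (-726.75) + (-226.7) + (+42.35) = -911.1 kJ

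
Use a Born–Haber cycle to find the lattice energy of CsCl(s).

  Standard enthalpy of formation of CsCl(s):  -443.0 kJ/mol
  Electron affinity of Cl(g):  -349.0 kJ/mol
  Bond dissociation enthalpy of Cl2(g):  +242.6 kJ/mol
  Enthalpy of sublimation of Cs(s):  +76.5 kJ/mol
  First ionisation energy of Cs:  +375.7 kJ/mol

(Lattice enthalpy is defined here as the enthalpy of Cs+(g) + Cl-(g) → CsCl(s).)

ΔHf° = 1·ΔHsub + 1·(ΣIE) + 1/2·D(Cl2) + 1·EA + U
-443.0 = 1·(+76.5) + 1·(+375.7) + 1/2·(+242.6) + 1·(-349.0) + U
U = -443.0 − (+224.5) = -667.5 kJ/mol

U = -667.5 kJ/mol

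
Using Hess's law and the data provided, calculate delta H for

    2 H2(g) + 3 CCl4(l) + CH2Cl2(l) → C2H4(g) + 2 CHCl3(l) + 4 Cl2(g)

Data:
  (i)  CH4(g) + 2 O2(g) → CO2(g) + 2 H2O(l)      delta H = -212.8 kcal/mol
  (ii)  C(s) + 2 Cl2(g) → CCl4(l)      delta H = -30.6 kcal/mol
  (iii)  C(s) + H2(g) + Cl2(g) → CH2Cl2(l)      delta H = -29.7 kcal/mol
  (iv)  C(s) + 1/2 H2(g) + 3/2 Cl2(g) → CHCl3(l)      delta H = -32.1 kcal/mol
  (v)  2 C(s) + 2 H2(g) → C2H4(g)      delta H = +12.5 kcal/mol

(i): not needed.
(ii) reversed and × 3: (-3)·(-30.6) = +91.8 kcal/mol
(iii) reversed: +29.7 kcal/mol
(iv) × 2: (2)·(-32.1) = -64.2 kcal/mol
(v) as written: +12.5 kcal/mol
delta H = (+91.8) + (+29.7) + (-64.2) + (+12.5) = 69.8 kcal/mol

delta H = 69.8 kcal/mol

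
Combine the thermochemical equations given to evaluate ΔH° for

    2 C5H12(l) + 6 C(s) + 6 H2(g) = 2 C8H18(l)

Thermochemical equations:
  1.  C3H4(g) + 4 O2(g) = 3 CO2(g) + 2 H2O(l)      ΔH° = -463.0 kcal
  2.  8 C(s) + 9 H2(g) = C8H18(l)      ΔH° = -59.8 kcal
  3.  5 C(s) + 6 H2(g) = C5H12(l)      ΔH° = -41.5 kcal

ΔH° = -36.6 kcal

eq. 1: not needed.
eq. 2 × 2: (2)·(-59.8) = -119.6 kcal
eq. 3 reversed and × 2: (-2)·(-41.5) = +83.0 kcal
By Hess's law, ΔH° = (2)·(-59.8) + (-2)·(-41.5) = -36.6 kcal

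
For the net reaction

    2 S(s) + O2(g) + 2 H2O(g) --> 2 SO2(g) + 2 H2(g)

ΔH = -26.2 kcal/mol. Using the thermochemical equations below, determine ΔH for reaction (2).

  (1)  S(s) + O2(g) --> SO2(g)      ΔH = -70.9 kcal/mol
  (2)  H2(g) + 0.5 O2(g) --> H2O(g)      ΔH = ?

ΔH = -57.8 kcal/mol

(1) × 2: (2)·(-70.9) = -141.8 kcal/mol
(2) reversed and × 2: contributes −2·x
-26.2 = (-141.8) − 2·x
x = (-26.2 − (-141.8)) / (-2) = -57.8 kcal/mol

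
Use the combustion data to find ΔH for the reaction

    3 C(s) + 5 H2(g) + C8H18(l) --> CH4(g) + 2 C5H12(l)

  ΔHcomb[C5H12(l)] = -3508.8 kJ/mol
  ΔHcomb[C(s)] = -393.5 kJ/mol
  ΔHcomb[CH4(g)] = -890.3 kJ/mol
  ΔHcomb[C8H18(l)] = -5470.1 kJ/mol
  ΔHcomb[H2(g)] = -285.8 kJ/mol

Using ΔH = Σ nΔHc°(reactants) − Σ nΔHc°(products):
= [3·(-393.5) + 5·(-285.8) + 1·(-5470.1)] − [1·(-890.3) + 2·(-3508.8)]
= -171.7 kJ/mol

ΔH = -171.7 kJ/mol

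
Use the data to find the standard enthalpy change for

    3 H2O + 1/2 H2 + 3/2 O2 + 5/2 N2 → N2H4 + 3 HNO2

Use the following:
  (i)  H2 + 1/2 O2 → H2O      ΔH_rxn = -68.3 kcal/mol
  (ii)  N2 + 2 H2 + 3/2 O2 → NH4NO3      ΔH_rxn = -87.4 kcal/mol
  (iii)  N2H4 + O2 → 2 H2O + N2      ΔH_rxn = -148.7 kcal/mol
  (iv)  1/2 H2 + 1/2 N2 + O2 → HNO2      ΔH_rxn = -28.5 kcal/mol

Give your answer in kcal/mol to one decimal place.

(i) reversed: +68.3 kcal/mol
(ii): not needed.
(iii) reversed: +148.7 kcal/mol
(iv) × 3: (3)·(-28.5) = -85.5 kcal/mol
ΔH_rxn = (+68.3) + (+148.7) + (-85.5) = 131.5 kcal/mol

ΔH_rxn = 131.5 kcal/mol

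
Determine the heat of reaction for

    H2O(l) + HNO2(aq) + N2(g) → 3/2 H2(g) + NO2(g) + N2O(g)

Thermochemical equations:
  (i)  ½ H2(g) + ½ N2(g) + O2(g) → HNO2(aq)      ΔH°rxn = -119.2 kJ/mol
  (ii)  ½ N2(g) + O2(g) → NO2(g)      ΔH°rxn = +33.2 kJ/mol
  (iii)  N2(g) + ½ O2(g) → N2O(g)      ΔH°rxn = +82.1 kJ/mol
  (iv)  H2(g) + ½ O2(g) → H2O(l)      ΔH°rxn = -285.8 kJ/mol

ΔH°rxn = 520.3 kJ/mol

(i) reversed (reverse to put HNO2(aq) on the reactant side): +119.2 kJ/mol
(ii) as written (NO2(g) already on the product side): +33.2 kJ/mol
(iii) as written (N2O(g) already on the product side): +82.1 kJ/mol
(iv) reversed (reverse to put H2O(l) on the reactant side): +285.8 kJ/mol
ΔH°rxn = (-1)·(-119.2) + (1)·(+33.2) + (1)·(+82.1) + (-1)·(-285.8) = 520.3 kJ/mol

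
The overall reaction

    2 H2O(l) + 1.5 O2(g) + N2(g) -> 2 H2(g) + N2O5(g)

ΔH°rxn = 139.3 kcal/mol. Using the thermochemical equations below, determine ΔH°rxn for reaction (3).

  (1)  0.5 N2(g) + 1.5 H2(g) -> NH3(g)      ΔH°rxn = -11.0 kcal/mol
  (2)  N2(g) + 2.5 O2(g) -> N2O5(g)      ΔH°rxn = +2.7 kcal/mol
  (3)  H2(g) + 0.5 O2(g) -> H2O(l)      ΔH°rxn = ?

(1): not needed (NH3(g) appears nowhere else).
(2) as written (N2O5(g) already on the product side): +2.7 kcal/mol
(3) reversed and × 2 (H2O(l) must end up as a reactant; scale by 2 for the 2 H2O(l)): contributes −2·x
+139.3 = (+2.7) − 2·x
x = (+139.3 − (+2.7)) / (-2) = -68.3 kcal/mol

ΔH°rxn = -68.3 kcal/mol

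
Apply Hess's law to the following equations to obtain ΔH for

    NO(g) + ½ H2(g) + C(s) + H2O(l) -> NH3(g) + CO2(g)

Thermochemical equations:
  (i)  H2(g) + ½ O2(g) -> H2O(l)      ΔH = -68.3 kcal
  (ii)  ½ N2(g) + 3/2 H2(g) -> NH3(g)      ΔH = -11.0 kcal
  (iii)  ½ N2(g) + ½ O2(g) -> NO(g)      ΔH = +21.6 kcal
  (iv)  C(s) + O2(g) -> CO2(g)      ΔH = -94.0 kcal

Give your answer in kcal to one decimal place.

ΔH = -58.3 kcal

(i) reversed: +68.3 kcal
(ii) as written: -11.0 kcal
(iii) reversed: -21.6 kcal
(iv) as written: -94.0 kcal
Summing the manipulated equations, ΔH = (-1)·(-68.3) + (1)·(-11.0) + (-1)·(+21.6) + (1)·(-94.0) = -58.3 kcal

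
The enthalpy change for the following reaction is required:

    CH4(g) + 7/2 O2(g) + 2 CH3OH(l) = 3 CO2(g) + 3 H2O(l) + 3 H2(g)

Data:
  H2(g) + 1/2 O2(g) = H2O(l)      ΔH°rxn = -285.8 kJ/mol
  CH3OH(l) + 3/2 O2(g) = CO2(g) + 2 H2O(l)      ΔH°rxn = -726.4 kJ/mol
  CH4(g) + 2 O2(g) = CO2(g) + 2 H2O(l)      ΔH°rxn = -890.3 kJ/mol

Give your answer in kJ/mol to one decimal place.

equation 1 reversed and × 3 (reverse to put H2(g) on the product side; ×3 to match 3 H2(g) in the target): (-3)·(-285.8) = +857.4 kJ/mol
equation 2 × 2 (scale by 2 for the 2 CH3OH(l)): (2)·(-726.4) = -1452.8 kJ/mol
equation 3 as written (CH4(g) already on the reactant side): -890.3 kJ/mol
ΔH°rxn = (-3)·(-285.8) + (2)·(-726.4) + (1)·(-890.3) = -1485.7 kJ/mol

ΔH°rxn = -1485.7 kJ/mol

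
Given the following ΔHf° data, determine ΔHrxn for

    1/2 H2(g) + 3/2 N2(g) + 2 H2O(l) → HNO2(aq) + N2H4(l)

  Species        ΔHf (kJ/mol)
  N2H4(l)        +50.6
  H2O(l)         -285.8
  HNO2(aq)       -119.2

ΔHrxn = 503.0 kJ/mol

Products: 1·(-119.2) + 1·(+50.6) = -68.6
Reactants: 1/2·(+0.0) + 3/2·(+0.0) + 2·(-285.8) = -571.6
ΔHrxn = (-68.6) − (-571.6) = 503.0 kJ/mol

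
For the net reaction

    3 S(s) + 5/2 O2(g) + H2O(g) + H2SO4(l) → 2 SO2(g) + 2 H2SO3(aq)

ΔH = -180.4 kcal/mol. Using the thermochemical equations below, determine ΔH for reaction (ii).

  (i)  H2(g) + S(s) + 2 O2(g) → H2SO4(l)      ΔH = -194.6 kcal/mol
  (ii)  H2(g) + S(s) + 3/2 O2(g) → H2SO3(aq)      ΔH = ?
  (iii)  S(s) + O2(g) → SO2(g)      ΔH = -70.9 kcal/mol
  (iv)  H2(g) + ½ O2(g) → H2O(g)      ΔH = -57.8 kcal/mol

ΔH = -145.5 kcal/mol

(i) reversed (H2SO4(l) must end up as a reactant): +194.6 kcal/mol
(ii) × 2 (×2 to match 2 H2SO3(aq) in the target): contributes 2·x
(iii) × 2 (×2 to match 2 SO2(g) in the target): (2)·(-70.9) = -141.8 kcal/mol
(iv) reversed (H2O(g) must end up as a reactant): +57.8 kcal/mol
-180.4 = (+194.6) + (-141.8) + (+57.8) + 2·x
x = (-180.4 − (+110.6)) / (2) = -145.5 kcal/mol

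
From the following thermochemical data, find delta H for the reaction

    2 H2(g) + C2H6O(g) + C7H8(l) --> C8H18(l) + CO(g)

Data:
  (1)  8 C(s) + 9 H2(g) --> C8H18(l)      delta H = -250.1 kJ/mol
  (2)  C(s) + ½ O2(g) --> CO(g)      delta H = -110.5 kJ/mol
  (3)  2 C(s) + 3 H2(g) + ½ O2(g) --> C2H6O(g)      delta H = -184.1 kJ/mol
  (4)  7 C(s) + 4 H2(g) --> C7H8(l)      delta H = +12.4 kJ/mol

delta H = -188.9 kJ/mol

(1) as written (C8H18(l) already on the product side): -250.1 kJ/mol
(2) as written (CO(g) already on the product side): -110.5 kJ/mol
(3) reversed (C2H6O(g) must end up as a reactant): +184.1 kJ/mol
(4) reversed (reverse to put C7H8(l) on the reactant side): -12.4 kJ/mol
Combining the equations, delta H = (1)·(-250.1) + (1)·(-110.5) + (-1)·(-184.1) + (-1)·(+12.4) = -188.9 kJ/mol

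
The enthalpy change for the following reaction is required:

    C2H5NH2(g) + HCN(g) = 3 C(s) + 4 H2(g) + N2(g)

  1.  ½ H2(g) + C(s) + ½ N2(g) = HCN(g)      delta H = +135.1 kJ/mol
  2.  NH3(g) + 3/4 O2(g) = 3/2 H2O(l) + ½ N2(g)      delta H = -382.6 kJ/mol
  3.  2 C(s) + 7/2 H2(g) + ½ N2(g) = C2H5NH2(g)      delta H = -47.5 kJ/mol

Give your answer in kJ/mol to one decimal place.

delta H = -87.6 kJ/mol

eq. 1 reversed (reverse to put HCN(g) on the reactant side): -135.1 kJ/mol
eq. 2: not needed (H2O(l) appears nowhere else).
eq. 3 reversed (reverse to put C2H5NH2(g) on the reactant side): +47.5 kJ/mol
By Hess's law, delta H = (-1)·(+135.1) + (-1)·(-47.5) = -87.6 kJ/mol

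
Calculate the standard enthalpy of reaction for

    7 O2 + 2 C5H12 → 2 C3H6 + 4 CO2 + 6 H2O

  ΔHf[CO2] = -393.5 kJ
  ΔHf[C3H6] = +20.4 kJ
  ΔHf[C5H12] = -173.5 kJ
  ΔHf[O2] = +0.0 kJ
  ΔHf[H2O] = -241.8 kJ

Products: 2·(+20.4) + 4·(-393.5) + 6·(-241.8) = -2984.0
Reactants: 7·(+0.0) + 2·(-173.5) = -347.0
ΔH° = (-2984.0) − (-347.0) = -2637.0 kJ

ΔH° = -2637.0 kJ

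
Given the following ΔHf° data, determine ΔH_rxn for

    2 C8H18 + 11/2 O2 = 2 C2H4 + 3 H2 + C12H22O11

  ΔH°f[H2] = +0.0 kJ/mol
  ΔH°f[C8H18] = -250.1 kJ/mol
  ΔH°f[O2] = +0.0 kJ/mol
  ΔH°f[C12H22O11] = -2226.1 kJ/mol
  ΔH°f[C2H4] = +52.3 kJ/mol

ΔH°rxn = Σ nΔHf°(products) − Σ nΔHf°(reactants).
Products: 2·(+52.3) + 3·(+0.0) + 1·(-2226.1) = -2121.5
Reactants: 2·(-250.1) + 11/2·(+0.0) = -500.2
ΔH_rxn = (-2121.5) − (-500.2) = -1621.3 kJ/mol

ΔH_rxn = -1621.3 kJ/mol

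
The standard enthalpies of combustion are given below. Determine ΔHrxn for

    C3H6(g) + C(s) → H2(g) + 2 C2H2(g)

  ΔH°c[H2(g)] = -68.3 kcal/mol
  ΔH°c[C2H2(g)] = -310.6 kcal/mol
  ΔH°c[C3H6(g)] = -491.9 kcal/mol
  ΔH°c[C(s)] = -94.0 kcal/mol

Using ΔH = Σ nΔHc°(reactants) − Σ nΔHc°(products):
= [1·(-491.9) + 1·(-94.0)] − [1·(-68.3) + 2·(-310.6)]
= 103.6 kcal/mol

ΔHrxn = 103.6 kcal/mol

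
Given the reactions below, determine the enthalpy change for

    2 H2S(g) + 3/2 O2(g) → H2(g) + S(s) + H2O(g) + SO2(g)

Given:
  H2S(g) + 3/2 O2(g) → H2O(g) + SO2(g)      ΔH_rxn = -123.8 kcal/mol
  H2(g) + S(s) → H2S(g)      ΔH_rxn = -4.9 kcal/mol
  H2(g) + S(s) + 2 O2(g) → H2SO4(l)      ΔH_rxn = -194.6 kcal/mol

equation 1 as written (H2O(g) already on the product side): -123.8 kcal/mol
equation 2 reversed: +4.9 kcal/mol
equation 3: not needed (H2SO4(l) appears nowhere else).
Since enthalpy is a state function, ΔH_rxn = (-123.8) + (+4.9) = -118.9 kcal/mol

ΔH_rxn = -118.9 kcal/mol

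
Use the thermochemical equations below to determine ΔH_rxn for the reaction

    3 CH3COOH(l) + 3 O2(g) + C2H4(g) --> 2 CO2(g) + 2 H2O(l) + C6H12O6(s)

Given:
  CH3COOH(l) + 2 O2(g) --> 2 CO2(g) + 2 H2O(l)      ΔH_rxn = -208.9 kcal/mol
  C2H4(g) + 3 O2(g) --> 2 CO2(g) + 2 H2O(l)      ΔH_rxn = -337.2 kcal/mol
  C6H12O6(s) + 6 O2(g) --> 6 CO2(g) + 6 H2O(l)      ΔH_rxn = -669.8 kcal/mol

ΔH_rxn = -294.1 kcal/mol

equation 1 × 3 (×3 to match 3 CH3COOH(l) in the target): (3)·(-208.9) = -626.7 kcal/mol
equation 2 as written (C2H4(g) already on the reactant side): -337.2 kcal/mol
equation 3 reversed (reverse to put C6H12O6(s) on the product side): +669.8 kcal/mol
Combining the equations, ΔH_rxn = (3)·(-208.9) + (1)·(-337.2) + (-1)·(-669.8) = -294.1 kcal/mol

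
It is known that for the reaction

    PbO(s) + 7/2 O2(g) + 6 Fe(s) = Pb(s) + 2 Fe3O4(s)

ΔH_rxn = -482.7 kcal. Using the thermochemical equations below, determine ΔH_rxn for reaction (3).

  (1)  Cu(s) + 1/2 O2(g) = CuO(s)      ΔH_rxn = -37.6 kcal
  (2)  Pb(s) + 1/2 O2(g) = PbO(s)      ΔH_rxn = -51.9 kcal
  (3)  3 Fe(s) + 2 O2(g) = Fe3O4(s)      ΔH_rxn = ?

ΔH_rxn = -267.3 kcal

(1): not needed (CuO(s) appears nowhere else).
(2) reversed (reverse to put PbO(s) on the reactant side): +51.9 kcal
(3) × 2 (×2 to match 2 Fe3O4(s) in the target): contributes 2·x
-482.7 = (+51.9) + 2·x
x = (-482.7 − (+51.9)) / (2) = -267.3 kcal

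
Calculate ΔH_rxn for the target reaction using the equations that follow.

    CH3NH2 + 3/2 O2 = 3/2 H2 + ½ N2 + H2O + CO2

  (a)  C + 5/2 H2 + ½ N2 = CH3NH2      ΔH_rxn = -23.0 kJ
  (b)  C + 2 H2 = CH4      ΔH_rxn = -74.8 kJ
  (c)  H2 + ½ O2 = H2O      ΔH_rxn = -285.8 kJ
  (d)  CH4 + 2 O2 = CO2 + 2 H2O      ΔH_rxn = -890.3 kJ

(a) reversed: +23.0 kJ
(b) as written: -74.8 kJ
(c) reversed: +285.8 kJ
(d) as written: -890.3 kJ
ΔH_rxn = (+23.0) + (-74.8) + (+285.8) + (-890.3) = -656.3 kJ

ΔH_rxn = -656.3 kJ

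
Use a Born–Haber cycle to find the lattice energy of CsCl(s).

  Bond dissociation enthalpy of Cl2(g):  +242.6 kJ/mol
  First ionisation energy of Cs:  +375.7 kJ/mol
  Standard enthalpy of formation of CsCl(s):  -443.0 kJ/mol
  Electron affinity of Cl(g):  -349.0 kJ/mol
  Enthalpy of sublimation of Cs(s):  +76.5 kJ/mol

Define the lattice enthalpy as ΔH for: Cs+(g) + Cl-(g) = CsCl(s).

U = -667.5 kJ/mol

ΔHf° = 1·ΔHsub + 1·(ΣIE) + 1/2·D(Cl2) + 1·EA + U
-443.0 = 1·(+76.5) + 1·(+375.7) + 1/2·(+242.6) + 1·(-349.0) + U
U = -443.0 − (+224.5) = -667.5 kJ/mol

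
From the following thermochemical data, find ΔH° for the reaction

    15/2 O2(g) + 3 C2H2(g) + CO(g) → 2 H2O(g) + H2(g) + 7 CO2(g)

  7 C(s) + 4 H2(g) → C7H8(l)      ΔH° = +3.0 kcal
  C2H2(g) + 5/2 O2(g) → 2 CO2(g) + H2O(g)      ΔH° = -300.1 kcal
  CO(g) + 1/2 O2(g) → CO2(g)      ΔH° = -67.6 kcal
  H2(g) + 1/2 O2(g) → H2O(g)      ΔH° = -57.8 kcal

equation 1: not needed (C(s) appears nowhere else).
equation 2 × 3 (×3 to match 3 C2H2(g) in the target): (3)·(-300.1) = -900.3 kcal
equation 3 as written (CO(g) already on the reactant side): -67.6 kcal
equation 4 reversed: +57.8 kcal
ΔH° = (-900.3) + (-67.6) + (+57.8) = -910.1 kcal

ΔH° = -910.1 kcal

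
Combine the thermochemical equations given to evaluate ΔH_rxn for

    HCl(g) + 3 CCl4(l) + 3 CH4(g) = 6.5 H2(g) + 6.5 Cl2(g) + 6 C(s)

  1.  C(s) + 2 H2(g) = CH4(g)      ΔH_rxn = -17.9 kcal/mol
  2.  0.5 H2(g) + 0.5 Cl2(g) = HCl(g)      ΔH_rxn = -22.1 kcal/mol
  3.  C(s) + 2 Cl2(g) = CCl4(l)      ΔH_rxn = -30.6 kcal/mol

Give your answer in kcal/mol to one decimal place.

eq. 1 reversed and × 3 (reverse to put CH4(g) on the reactant side; scale by 3 for the 3 CH4(g)): (-3)·(-17.9) = +53.7 kcal/mol
eq. 2 reversed (HCl(g) must end up as a reactant): +22.1 kcal/mol
eq. 3 reversed and × 3 (reverse to put CCl4(l) on the reactant side; scale by 3 for the 3 CCl4(l)): (-3)·(-30.6) = +91.8 kcal/mol
Since enthalpy is a state function, ΔH_rxn = (+53.7) + (+22.1) + (+91.8) = 167.6 kcal/mol

ΔH_rxn = 167.6 kcal/mol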